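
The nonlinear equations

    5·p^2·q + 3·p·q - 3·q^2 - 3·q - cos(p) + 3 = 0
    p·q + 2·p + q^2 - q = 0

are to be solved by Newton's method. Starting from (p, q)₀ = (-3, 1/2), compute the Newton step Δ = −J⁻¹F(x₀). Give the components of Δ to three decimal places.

(5.085, 1.654)

At (-3, 1/2): F = (19.73999, -7.750).
Jacobian J = [[10·p·q + 3·q + sin(p), 5·p^2 + 3·p - 6·q - 3], [q + 2, p + 2·q - 1]].
At the point, J = [[-13.64112, 30.000], [2.500, -3.000]] (det J = -34.07664).
Solving J·Δ = −F gives Δ = (5.085, 1.654).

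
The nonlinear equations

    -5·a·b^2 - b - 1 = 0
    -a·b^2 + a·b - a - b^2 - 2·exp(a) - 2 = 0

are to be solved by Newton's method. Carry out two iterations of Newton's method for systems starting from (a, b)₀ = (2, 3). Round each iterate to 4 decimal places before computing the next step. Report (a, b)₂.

At (2, 3): F = (-94.0000, -39.778112).
Jacobian J = [[-5·b^2, -10·a·b - 1], [-b^2 + b - 2·exp(a) - 1, -2·a·b + a - 2·b]].
At the point, J = [[-45.0000, -61.0000], [-21.778112, -16.0000]] (det J = -608.464844).
Solving J·Δ = −F gives Δ = (-1.5161, -0.4226).
Then the next iterate is (a, b)₁ = (0.4839, 2.5774).
Round to (0.4839, 2.5774) and repeat: F = (-19.650116, -14.339009), J = [[-33.214954, -13.472039], [-8.310370, -7.165308]].
Δ = (0.4156, -2.4831), so (a, b)₂ = (0.8995, 0.0943).

(0.8995, 0.0943)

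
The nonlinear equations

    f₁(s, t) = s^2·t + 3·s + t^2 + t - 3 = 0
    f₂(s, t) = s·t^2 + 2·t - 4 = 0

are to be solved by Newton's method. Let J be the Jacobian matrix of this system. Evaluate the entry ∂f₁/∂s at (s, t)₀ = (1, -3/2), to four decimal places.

∂f₁/∂s = 2·s·t + 3.
At (1, -3/2) this is 0.0000.

0.0000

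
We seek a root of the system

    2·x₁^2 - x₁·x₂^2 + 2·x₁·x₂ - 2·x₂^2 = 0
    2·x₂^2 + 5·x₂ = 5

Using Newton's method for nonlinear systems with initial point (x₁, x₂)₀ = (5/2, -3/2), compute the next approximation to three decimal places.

(34.737, -9.500)

At (5/2, -3/2): F = (-5.125, -8.000).
Jacobian J = [[4·x₁ - x₂^2 + 2·x₂, -2·x₁·x₂ + 2·x₁ - 4·x₂], [0, 4·x₂ + 5]].
At the point, J = [[4.750, 18.500], [0.000, -1.000]] (det J = -4.750).
Solving J·Δ = −F gives Δ = (32.237, -8.000).
Then the next iterate is (x₁, x₂)₁ = (34.737, -9.500).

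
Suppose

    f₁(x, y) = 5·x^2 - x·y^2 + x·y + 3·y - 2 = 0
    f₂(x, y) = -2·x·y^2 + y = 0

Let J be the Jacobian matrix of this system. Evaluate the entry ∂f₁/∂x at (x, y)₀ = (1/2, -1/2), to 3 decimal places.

∂f₁/∂x = 10·x - y^2 + y.
At (1/2, -1/2) this is 4.250.

4.250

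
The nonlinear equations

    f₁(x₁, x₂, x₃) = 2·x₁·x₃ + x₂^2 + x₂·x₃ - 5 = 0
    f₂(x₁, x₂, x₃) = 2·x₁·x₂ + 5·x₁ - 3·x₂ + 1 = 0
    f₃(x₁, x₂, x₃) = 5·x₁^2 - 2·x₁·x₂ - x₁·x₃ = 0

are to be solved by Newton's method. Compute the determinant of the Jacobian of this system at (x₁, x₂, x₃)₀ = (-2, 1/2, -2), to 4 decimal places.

449.5000

J = [[2·x₃, 2·x₂ + x₃, 2·x₁ + x₂], [2·x₂ + 5, 2·x₁ - 3, 0], [10·x₁ - 2·x₂ - x₃, -2·x₁, -x₁]].
At the point, J = [[-4.0000, -1.0000, -3.5000], [6.0000, -7.0000, 0.0000], [-19.0000, 4.0000, 2.0000]].
det J = 449.5000.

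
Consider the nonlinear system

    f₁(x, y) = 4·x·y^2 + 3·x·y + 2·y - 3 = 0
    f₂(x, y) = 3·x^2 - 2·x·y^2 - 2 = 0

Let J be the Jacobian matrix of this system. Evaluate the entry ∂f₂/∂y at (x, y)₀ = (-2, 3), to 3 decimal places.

∂f₂/∂y = -4·x·y.
At (-2, 3) this is 24.000.

24.000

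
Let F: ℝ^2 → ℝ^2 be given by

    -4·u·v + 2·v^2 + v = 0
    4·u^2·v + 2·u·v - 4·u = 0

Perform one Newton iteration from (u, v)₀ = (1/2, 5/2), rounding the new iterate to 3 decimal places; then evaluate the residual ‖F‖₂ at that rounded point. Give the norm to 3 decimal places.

At (1/2, 5/2): F = (10.000, 3.000).
Jacobian J = [[-4·v, -4·u + 4·v + 1], [8·u·v + 2·v - 4, 4·u^2 + 2·u]].
At the point, J = [[-10.000, 9.000], [11.000, 2.000]] (det J = -119.000).
Solving J·Δ = −F gives Δ = (-0.059, -1.176).
Then the next iterate is (u, v)₁ = (0.441, 1.324).
Re-evaluating at (0.441, 1.324): F = (2.49442, 0.43374), so ‖F‖₂ = 2.532.

2.532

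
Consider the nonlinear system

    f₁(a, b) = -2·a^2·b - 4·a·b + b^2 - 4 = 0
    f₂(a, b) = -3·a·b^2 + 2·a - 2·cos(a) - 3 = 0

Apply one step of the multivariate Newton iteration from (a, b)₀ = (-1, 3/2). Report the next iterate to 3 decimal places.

(-1.246, 1.250)

At (-1, 3/2): F = (1.250, 0.66940).
Jacobian J = [[-4·a·b - 4·b, -2·a^2 - 4·a + 2·b], [-3·b^2 + 2·sin(a) + 2, -6·a·b]].
At the point, J = [[0.000, 5.000], [-6.43294, 9.000]] (det J = 32.16471).
Solving J·Δ = −F gives Δ = (-0.246, -0.250).
Then the next iterate is (a, b)₁ = (-1.246, 1.250).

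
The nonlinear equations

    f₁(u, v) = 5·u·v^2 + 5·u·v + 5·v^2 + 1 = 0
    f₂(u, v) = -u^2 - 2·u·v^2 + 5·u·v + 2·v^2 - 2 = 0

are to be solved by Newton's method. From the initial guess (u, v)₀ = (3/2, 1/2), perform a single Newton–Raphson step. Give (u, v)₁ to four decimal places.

(0.0085, 0.3859)

At (3/2, 1/2): F = (7.8750, -0.7500).
Jacobian J = [[5·v^2 + 5·v, 10·u·v + 5·u + 10·v], [-2·u - 2·v^2 + 5·v, -4·u·v + 5·u + 4·v]].
At the point, J = [[3.7500, 20.0000], [-1.0000, 6.5000]] (det J = 44.3750).
Solving J·Δ = −F gives Δ = (-1.4915, -0.1141).
Then the next iterate is (u, v)₁ = (0.0085, 0.3859).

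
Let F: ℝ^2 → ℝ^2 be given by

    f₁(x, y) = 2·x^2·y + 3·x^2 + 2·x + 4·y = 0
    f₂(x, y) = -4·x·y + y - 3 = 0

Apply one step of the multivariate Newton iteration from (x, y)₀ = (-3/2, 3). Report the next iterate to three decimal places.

(-0.791, 1.644)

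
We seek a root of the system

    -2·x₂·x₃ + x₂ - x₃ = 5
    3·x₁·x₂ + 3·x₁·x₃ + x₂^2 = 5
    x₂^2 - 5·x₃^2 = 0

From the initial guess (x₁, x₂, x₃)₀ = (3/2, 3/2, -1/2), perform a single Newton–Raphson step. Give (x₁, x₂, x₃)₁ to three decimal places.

(0.962, 1.659, -0.795)

At (3/2, 3/2, -1/2): F = (-1.500, 1.750, 1.000).
Jacobian J = [[0, -2·x₃ + 1, -2·x₂ - 1], [3·x₂ + 3·x₃, 3·x₁ + 2·x₂, 3·x₁], [0, 2·x₂, -10·x₃]].
At the point, J = [[0.000, 2.000, -4.000], [3.000, 7.500, 4.500], [0.000, 3.000, 5.000]] (det J = -66.000).
Solving J·Δ = −F gives Δ = (-0.538, 0.159, -0.295).
Then the next iterate is (x₁, x₂, x₃)₁ = (0.962, 1.659, -0.795).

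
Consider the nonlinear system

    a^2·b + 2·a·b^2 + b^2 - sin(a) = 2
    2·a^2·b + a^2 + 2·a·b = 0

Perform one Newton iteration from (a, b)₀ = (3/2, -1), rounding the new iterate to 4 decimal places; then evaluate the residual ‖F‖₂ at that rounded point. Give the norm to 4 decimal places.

1.2533

At (3/2, -1): F = (-1.247495, -5.2500).
Jacobian J = [[2·a·b + 2·b^2 - cos(a), a^2 + 4·a·b + 2·b], [4·a·b + 2·a + 2·b, 2·a^2 + 2·a]].
At the point, J = [[-1.070737, -5.7500], [-5.0000, 7.5000]] (det J = -36.780529).
Solving J·Δ = −F gives Δ = (-1.0751, -0.0168).
Then the next iterate is (a, b)₁ = (0.4249, -1.0168).
Re-evaluating at (0.4249, -1.0168): F = (-0.683327, -1.050683), so ‖F‖₂ = 1.2533.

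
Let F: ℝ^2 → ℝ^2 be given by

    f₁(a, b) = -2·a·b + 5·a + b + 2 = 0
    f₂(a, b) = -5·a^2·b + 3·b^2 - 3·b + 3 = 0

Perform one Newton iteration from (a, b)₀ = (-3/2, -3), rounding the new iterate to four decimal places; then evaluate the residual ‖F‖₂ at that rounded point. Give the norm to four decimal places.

37.5444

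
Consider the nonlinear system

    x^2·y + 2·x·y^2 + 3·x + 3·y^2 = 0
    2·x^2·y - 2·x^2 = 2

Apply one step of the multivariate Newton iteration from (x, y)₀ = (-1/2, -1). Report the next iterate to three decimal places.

(0.118, 0.056)

At (-1/2, -1): F = (0.250, -3.000).
Jacobian J = [[2·x·y + 2·y^2 + 3, x^2 + 4·x·y + 6·y], [4·x·y - 4·x, 2·x^2]].
At the point, J = [[6.000, -3.750], [4.000, 0.500]] (det J = 18.000).
Solving J·Δ = −F gives Δ = (0.618, 1.056).
Then the next iterate is (x, y)₁ = (0.118, 0.056).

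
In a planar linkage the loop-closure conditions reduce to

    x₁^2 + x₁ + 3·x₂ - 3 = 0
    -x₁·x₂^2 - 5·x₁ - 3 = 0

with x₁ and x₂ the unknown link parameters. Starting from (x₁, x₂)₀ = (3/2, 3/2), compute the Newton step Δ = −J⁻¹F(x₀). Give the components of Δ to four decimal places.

(-4.8000, 4.6500)

At (3/2, 3/2): F = (5.2500, -13.8750).
Jacobian J = [[2·x₁ + 1, 3], [-x₂^2 - 5, -2·x₁·x₂]].
At the point, J = [[4.0000, 3.0000], [-7.2500, -4.5000]] (det J = 3.7500).
Solving J·Δ = −F gives Δ = (-4.8000, 4.6500).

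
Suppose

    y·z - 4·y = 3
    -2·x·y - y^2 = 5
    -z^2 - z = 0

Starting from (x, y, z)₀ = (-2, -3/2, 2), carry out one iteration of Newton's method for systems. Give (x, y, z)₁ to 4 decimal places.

(0.3167, -0.6000, 0.8000)

At (-2, -3/2, 2): F = (0.0000, -13.2500, -6.0000).
Jacobian J = [[0, z - 4, y], [-2·y, -2·x - 2·y, 0], [0, 0, -2·z - 1]].
At the point, J = [[0.0000, -2.0000, -1.5000], [3.0000, 7.0000, 0.0000], [0.0000, 0.0000, -5.0000]] (det J = -30.0000).
Solving J·Δ = −F gives Δ = (2.3167, 0.9000, -1.2000).
Then the next iterate is (x, y, z)₁ = (0.3167, -0.6000, 0.8000).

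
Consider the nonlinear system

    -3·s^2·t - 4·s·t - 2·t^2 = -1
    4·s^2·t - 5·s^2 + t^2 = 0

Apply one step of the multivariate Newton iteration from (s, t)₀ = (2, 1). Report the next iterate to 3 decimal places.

(0.828, 0.906)

At (2, 1): F = (-21.000, -3.000).
Jacobian J = [[-6·s·t - 4·t, -3·s^2 - 4·s - 4·t], [8·s·t - 10·s, 4·s^2 + 2·t]].
At the point, J = [[-16.000, -24.000], [-4.000, 18.000]] (det J = -384.000).
Solving J·Δ = −F gives Δ = (-1.172, -0.094).
Then the next iterate is (s, t)₁ = (0.828, 0.906).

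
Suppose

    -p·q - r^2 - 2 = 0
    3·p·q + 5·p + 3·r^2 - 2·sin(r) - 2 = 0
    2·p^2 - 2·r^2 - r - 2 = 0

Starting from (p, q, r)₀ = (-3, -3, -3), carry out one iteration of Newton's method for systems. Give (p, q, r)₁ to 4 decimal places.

(0.1980, -6.3270, 0.3978)

At (-3, -3, -3): F = (-20.0000, 37.282240, 1.0000).
Jacobian J = [[-q, -p, -2·r], [3·q + 5, 3·p, 6·r - 2·cos(r)], [4·p, 0, -4·r - 1]].
At the point, J = [[3.0000, 3.0000, 6.0000], [-4.0000, -9.0000, -16.020015], [-12.0000, 0.0000, 11.0000]] (det J = -236.279460).
Solving J·Δ = −F gives Δ = (3.1980, -3.3270, 3.3978).
Then the next iterate is (p, q, r)₁ = (0.1980, -6.3270, 0.3978).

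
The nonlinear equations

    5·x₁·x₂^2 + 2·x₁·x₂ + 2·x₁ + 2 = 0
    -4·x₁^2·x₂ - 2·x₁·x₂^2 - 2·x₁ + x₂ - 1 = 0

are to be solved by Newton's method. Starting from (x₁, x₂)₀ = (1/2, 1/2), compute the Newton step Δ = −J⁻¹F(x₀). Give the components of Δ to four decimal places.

At (1/2, 1/2): F = (4.1250, -2.2500).
Jacobian J = [[5·x₂^2 + 2·x₂ + 2, 10·x₁·x₂ + 2·x₁], [-8·x₁·x₂ - 2·x₂^2 - 2, -4·x₁^2 - 4·x₁·x₂ + 1]].
At the point, J = [[4.2500, 3.5000], [-4.5000, -1.0000]] (det J = 11.5000).
Solving J·Δ = −F gives Δ = (-0.3261, -0.7826).

(-0.3261, -0.7826)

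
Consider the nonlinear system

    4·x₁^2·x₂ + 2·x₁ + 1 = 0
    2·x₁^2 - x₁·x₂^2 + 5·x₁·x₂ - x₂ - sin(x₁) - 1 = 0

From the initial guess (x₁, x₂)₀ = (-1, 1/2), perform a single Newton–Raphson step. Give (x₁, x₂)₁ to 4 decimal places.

(-0.9287, 0.2856)

At (-1, 1/2): F = (1.0000, -0.908529).
Jacobian J = [[8·x₁·x₂ + 2, 4·x₁^2], [4·x₁ - x₂^2 + 5·x₂ - cos(x₁), -2·x₁·x₂ + 5·x₁ - 1]].
At the point, J = [[-2.0000, 4.0000], [-2.290302, -5.0000]] (det J = 19.161209).
Solving J·Δ = −F gives Δ = (0.0713, -0.2144).
Then the next iterate is (x₁, x₂)₁ = (-0.9287, 0.2856).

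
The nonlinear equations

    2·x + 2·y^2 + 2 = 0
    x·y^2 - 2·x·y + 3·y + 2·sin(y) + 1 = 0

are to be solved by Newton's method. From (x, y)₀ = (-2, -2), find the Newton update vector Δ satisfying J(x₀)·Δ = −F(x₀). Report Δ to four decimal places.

At (-2, -2): F = (6.0000, -22.818595).
Jacobian J = [[2, 4·y], [y^2 - 2·y, 2·x·y - 2·x + 2·cos(y) + 3]].
At the point, J = [[2.0000, -8.0000], [8.0000, 14.167706]] (det J = 92.335413).
Solving J·Δ = −F gives Δ = (1.0564, 1.0141).

(1.0564, 1.0141)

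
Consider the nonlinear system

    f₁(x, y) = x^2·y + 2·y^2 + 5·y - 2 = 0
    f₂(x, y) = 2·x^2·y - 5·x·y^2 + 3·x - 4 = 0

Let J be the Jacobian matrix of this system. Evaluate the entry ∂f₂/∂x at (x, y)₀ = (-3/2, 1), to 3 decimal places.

-8.000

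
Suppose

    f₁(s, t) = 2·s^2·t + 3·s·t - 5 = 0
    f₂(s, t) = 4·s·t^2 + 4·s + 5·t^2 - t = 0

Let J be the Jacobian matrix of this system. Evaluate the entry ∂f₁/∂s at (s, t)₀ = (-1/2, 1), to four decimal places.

∂f₁/∂s = 4·s·t + 3·t.
At (-1/2, 1) this is 1.0000.

1.0000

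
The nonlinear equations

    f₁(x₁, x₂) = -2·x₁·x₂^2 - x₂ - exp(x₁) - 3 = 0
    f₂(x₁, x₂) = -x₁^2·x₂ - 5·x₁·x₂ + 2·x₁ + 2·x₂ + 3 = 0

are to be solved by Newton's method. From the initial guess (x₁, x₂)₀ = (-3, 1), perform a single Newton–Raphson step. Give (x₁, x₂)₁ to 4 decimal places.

At (-3, 1): F = (1.950213, 5.0000).
Jacobian J = [[-2·x₂^2 - exp(x₁), -4·x₁·x₂ - 1], [-2·x₁·x₂ - 5·x₂ + 2, -x₁^2 - 5·x₁ + 2]].
At the point, J = [[-2.049787, 11.0000], [3.0000, 8.0000]] (det J = -49.398297).
Solving J·Δ = −F gives Δ = (-0.7976, -0.3259).
Then the next iterate is (x₁, x₂)₁ = (-3.7976, 0.6741).

(-3.7976, 0.6741)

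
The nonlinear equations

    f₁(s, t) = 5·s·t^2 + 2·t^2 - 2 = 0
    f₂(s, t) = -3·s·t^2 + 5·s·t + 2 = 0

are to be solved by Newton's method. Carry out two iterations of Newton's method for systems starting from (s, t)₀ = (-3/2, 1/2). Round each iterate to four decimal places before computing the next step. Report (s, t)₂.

(-2.8192, 0.0689)

At (-3/2, 1/2): F = (-3.3750, -0.6250).
Jacobian J = [[5·t^2, 10·s·t + 4·t], [-3·t^2 + 5·t, -6·s·t + 5·s]].
At the point, J = [[1.2500, -5.5000], [1.7500, -3.0000]] (det J = 5.8750).
Solving J·Δ = −F gives Δ = (-1.1383, -0.8723).
Then the next iterate is (s, t)₁ = (-2.6383, -0.3723).
Round to (-2.6383, -0.3723) and repeat: F = (-3.551223, 8.008258), J = [[0.693036, 8.333191], [-2.277322, -19.084935]].
Δ = (-0.1809, 0.4412), so (s, t)₂ = (-2.8192, 0.0689).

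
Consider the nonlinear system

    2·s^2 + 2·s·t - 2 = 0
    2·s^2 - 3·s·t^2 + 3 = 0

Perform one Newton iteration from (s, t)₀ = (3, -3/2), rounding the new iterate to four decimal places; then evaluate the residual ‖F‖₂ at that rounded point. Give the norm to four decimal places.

1.3048

At (3, -3/2): F = (7.0000, 0.7500).
Jacobian J = [[4·s + 2·t, 2·s], [4·s - 3·t^2, -6·s·t]].
At the point, J = [[9.0000, 6.0000], [5.2500, 27.0000]] (det J = 211.5000).
Solving J·Δ = −F gives Δ = (-0.8723, 0.1418).
Then the next iterate is (s, t)₁ = (2.1277, -1.3582).
Re-evaluating at (2.1277, -1.3582): F = (1.274530, 0.279264), so ‖F‖₂ = 1.3048.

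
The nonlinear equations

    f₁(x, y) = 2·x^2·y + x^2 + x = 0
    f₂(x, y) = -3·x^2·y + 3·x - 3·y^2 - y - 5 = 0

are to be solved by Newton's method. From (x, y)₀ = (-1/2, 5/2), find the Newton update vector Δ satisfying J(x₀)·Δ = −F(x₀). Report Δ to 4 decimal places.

(0.0247, -1.7532)

At (-1/2, 5/2): F = (1.0000, -29.6250).
Jacobian J = [[4·x·y + 2·x + 1, 2·x^2], [-6·x·y + 3, -3·x^2 - 6·y - 1]].
At the point, J = [[-5.0000, 0.5000], [10.5000, -16.7500]] (det J = 78.5000).
Solving J·Δ = −F gives Δ = (0.0247, -1.7532).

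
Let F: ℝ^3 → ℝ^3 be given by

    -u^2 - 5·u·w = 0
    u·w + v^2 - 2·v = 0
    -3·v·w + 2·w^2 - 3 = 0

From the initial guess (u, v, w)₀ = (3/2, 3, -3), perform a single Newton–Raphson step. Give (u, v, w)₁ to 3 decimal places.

At (3/2, 3, -3): F = (20.250, -1.500, 42.000).
Jacobian J = [[-2·u - 5·w, 0, -5·u], [w, 2·v - 2, u], [0, -3·w, -3·v + 4·w]].
At the point, J = [[12.000, 0.000, -7.500], [-3.000, 4.000, 1.500], [0.000, 9.000, -21.000]] (det J = -967.500).
Solving J·Δ = −F gives Δ = (-0.634, -0.733, 1.686).
Then the next iterate is (u, v, w)₁ = (0.866, 2.267, -1.314).

(0.866, 2.267, -1.314)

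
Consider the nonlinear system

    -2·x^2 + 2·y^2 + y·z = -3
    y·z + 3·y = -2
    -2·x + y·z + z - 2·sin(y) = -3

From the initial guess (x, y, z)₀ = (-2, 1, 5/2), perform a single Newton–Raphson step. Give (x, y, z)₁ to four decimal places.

(-0.9105, 0.2838, -1.0607)

At (-2, 1, 5/2): F = (-0.5000, 7.5000, 10.317058).
Jacobian J = [[-4·x, 4·y + z, y], [0, z + 3, y], [-2, z - 2·cos(y), y + 1]].
At the point, J = [[8.0000, 6.5000, 1.0000], [0.0000, 5.5000, 1.0000], [-2.0000, 1.419395, 2.0000]] (det J = 74.644837).
Solving J·Δ = −F gives Δ = (1.0895, -0.7162, -3.5607).
Then the next iterate is (x, y, z)₁ = (-0.9105, 0.2838, -1.0607).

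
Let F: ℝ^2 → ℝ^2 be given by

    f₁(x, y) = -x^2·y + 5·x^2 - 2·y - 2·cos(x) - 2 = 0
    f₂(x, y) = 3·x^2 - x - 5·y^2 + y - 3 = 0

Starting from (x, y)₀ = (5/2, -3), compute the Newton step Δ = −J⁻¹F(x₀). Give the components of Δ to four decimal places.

(-1.0319, 1.5870)

At (5/2, -3): F = (55.602287, -34.7500).
Jacobian J = [[-2·x·y + 10·x + 2·sin(x), -x^2 - 2], [6·x - 1, -10·y + 1]].
At the point, J = [[41.196944, -8.2500], [14.0000, 31.0000]] (det J = 1392.605273).
Solving J·Δ = −F gives Δ = (-1.0319, 1.5870).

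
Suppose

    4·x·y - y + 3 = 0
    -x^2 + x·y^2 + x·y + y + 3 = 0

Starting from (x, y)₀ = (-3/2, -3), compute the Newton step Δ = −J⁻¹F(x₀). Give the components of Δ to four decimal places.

At (-3/2, -3): F = (24.0000, -11.2500).
Jacobian J = [[4·y, 4·x - 1], [-2·x + y^2 + y, 2·x·y + x + 1]].
At the point, J = [[-12.0000, -7.0000], [9.0000, 8.5000]] (det J = -39.0000).
Solving J·Δ = −F gives Δ = (3.2115, -2.0769).

(3.2115, -2.0769)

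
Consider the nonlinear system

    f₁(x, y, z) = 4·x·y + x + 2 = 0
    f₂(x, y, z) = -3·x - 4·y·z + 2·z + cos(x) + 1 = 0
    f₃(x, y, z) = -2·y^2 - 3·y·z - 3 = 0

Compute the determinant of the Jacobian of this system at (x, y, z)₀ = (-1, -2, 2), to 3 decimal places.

J = [[4·y + 1, 4·x, 0], [-sin(x) - 3, -4·z, -4·y + 2], [0, -4·y - 3·z, -3·y]].
At the point, J = [[-7.000, -4.000, 0.000], [-2.15853, -8.000, 10.000], [0.000, 2.000, 6.000]].
det J = 424.195.

424.195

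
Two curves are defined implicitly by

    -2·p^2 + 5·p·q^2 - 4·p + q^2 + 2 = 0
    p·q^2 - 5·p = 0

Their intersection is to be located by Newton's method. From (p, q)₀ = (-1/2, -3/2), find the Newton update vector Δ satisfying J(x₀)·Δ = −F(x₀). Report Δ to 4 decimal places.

(0.2286, -0.4976)

At (-1/2, -3/2): F = (0.1250, 1.3750).
Jacobian J = [[-4·p + 5·q^2 - 4, 10·p·q + 2·q], [q^2 - 5, 2·p·q]].
At the point, J = [[9.2500, 4.5000], [-2.7500, 1.5000]] (det J = 26.2500).
Solving J·Δ = −F gives Δ = (0.2286, -0.4976).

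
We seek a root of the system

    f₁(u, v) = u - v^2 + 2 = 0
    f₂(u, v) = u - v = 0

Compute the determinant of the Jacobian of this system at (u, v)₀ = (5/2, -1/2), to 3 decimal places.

J = [[1, -2·v], [1, -1]].
At the point, J = [[1.000, 1.000], [1.000, -1.000]].
det J = -2.000.

-2.000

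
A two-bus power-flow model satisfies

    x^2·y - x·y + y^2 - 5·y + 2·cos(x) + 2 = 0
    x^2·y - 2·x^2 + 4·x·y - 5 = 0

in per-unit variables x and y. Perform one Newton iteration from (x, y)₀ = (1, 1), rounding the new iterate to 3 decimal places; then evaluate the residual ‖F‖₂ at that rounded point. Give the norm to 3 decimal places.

At (1, 1): F = (-0.91940, -2.000).
Jacobian J = [[2·x·y - y - 2·sin(x), x^2 - x + 2·y - 5], [2·x·y - 4·x + 4·y, x^2 + 4·x]].
At the point, J = [[-0.68294, -3.000], [2.000, 5.000]] (det J = 2.58529).
Solving J·Δ = −F gives Δ = (4.099, -1.240).
Then the next iterate is (x, y)₁ = (5.099, -0.240).
Re-evaluating at (5.099, -0.240): F = (-1.00449, -68.13459), so ‖F‖₂ = 68.142.

68.142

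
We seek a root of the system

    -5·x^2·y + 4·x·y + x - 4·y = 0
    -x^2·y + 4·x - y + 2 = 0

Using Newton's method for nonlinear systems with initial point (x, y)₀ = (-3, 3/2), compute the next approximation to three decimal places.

At (-3, 3/2): F = (-94.500, -25.000).
Jacobian J = [[-10·x·y + 4·y + 1, -5·x^2 + 4·x - 4], [-2·x·y + 4, -x^2 - 1]].
At the point, J = [[52.000, -61.000], [13.000, -10.000]] (det J = 273.000).
Solving J·Δ = −F gives Δ = (2.125, 0.262).
Then the next iterate is (x, y)₁ = (-0.875, 1.762).

(-0.875, 1.762)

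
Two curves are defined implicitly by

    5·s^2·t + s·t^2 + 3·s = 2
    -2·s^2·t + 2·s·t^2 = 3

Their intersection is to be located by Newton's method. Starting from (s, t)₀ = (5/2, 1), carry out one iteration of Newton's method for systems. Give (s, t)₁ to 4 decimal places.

At (5/2, 1): F = (39.2500, -10.5000).
Jacobian J = [[10·s·t + t^2 + 3, 5·s^2 + 2·s·t], [-4·s·t + 2·t^2, -2·s^2 + 4·s·t]].
At the point, J = [[29.0000, 36.2500], [-8.0000, -2.5000]] (det J = 217.5000).
Solving J·Δ = −F gives Δ = (-1.2989, -0.0437).
Then the next iterate is (s, t)₁ = (1.2011, 0.9563).

(1.2011, 0.9563)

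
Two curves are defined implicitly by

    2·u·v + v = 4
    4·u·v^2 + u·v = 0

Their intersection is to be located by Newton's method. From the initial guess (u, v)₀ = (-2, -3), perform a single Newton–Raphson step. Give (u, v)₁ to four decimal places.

(-1.8192, -1.6949)

At (-2, -3): F = (5.0000, -66.0000).
Jacobian J = [[2·v, 2·u + 1], [4·v^2 + v, 8·u·v + u]].
At the point, J = [[-6.0000, -3.0000], [33.0000, 46.0000]] (det J = -177.0000).
Solving J·Δ = −F gives Δ = (0.1808, 1.3051).
Then the next iterate is (u, v)₁ = (-1.8192, -1.6949).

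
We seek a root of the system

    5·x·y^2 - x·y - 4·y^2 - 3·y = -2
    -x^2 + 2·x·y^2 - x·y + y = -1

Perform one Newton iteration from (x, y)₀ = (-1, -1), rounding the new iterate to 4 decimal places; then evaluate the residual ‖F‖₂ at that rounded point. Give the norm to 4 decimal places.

At (-1, -1): F = (-5.0000, -4.0000).
Jacobian J = [[5·y^2 - y, 10·x·y - x - 8·y - 3], [-2·x + 2·y^2 - y, 4·x·y - x + 1]].
At the point, J = [[6.0000, 16.0000], [5.0000, 6.0000]] (det J = -44.0000).
Solving J·Δ = −F gives Δ = (0.7727, 0.0227).
Then the next iterate is (x, y)₁ = (-0.2273, -0.9773).
Re-evaluating at (-0.2273, -0.9773): F = (-0.196190, -0.685301), so ‖F‖₂ = 0.7128.

0.7128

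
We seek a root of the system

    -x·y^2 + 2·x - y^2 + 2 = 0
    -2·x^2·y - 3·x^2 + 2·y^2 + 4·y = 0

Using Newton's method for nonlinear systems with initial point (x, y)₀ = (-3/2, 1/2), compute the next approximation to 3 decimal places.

At (-3/2, 1/2): F = (-0.875, -6.500).
Jacobian J = [[-y^2 + 2, -2·x·y - 2·y], [-4·x·y - 6·x, -2·x^2 + 4·y + 4]].
At the point, J = [[1.750, 0.500], [12.000, 1.500]] (det J = -3.375).
Solving J·Δ = −F gives Δ = (0.574, -0.259).
Then the next iterate is (x, y)₁ = (-0.926, 0.241).

(-0.926, 0.241)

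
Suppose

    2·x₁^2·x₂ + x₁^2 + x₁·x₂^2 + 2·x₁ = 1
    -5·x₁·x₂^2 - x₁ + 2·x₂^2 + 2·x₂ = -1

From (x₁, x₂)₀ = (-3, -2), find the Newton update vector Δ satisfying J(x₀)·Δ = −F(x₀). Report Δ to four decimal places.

(1.0440, 0.6981)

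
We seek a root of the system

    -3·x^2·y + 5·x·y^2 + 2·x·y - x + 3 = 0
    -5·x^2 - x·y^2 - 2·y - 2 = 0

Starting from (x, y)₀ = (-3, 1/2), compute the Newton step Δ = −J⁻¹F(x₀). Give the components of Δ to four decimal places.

(1.5868, 0.0420)

At (-3, 1/2): F = (-14.2500, -47.2500).
Jacobian J = [[-6·x·y + 5·y^2 + 2·y - 1, -3·x^2 + 10·x·y + 2·x], [-10·x - y^2, -2·x·y - 2]].
At the point, J = [[10.2500, -48.0000], [29.7500, 1.0000]] (det J = 1438.2500).
Solving J·Δ = −F gives Δ = (1.5868, 0.0420).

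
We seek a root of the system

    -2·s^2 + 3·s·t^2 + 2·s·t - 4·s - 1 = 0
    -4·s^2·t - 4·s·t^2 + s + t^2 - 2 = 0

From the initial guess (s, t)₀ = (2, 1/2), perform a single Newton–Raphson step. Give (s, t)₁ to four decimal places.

(0.7078, 0.5255)

At (2, 1/2): F = (-13.5000, -9.7500).
Jacobian J = [[-4·s + 3·t^2 + 2·t - 4, 6·s·t + 2·s], [-8·s·t - 4·t^2 + 1, -4·s^2 - 8·s·t + 2·t]].
At the point, J = [[-10.2500, 10.0000], [-8.0000, -23.0000]] (det J = 315.7500).
Solving J·Δ = −F gives Δ = (-1.2922, 0.0255).
Then the next iterate is (s, t)₁ = (0.7078, 0.5255).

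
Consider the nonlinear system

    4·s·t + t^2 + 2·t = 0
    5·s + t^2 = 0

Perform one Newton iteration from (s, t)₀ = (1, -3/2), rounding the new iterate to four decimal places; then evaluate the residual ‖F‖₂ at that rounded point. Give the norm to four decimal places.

20.0673

At (1, -3/2): F = (-6.7500, 7.2500).
Jacobian J = [[4·t, 4·s + 2·t + 2], [5, 2·t]].
At the point, J = [[-6.0000, 3.0000], [5.0000, -3.0000]] (det J = 3.0000).
Solving J·Δ = −F gives Δ = (0.5000, 3.2500).
Then the next iterate is (s, t)₁ = (1.5000, 1.7500).
Re-evaluating at (1.5000, 1.7500): F = (17.0625, 10.5625), so ‖F‖₂ = 20.0673.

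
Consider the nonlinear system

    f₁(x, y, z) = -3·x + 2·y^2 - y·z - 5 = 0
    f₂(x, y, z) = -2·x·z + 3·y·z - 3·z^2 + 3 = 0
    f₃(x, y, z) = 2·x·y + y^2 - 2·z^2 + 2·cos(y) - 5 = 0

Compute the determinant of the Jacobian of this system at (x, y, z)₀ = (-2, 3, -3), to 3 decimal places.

2000.832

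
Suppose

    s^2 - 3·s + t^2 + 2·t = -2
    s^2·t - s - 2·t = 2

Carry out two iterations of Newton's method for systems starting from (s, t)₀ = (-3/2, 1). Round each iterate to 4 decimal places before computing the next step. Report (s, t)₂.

At (-3/2, 1): F = (11.7500, -0.2500).
Jacobian J = [[2·s - 3, 2·t + 2], [2·s·t - 1, s^2 - 2]].
At the point, J = [[-6.0000, 4.0000], [-4.0000, 0.2500]] (det J = 14.5000).
Solving J·Δ = −F gives Δ = (-0.2716, -3.3448).
Then the next iterate is (s, t)₁ = (-1.7716, -2.3448).
Round to (-1.7716, -2.3448) and repeat: F = (11.261854, -2.898111), J = [[-6.5432, -2.6896], [7.308095, 1.138567]].
Δ = (-0.4119, 5.1892), so (s, t)₂ = (-2.1835, 2.8444).

(-2.1835, 2.8444)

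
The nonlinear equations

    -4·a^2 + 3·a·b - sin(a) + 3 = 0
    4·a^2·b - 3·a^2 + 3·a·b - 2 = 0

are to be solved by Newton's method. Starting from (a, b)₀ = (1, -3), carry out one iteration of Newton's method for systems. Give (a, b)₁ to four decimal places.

At (1, -3): F = (-10.841471, -26.0000).
Jacobian J = [[-8·a + 3·b - cos(a), 3·a], [8·a·b - 6·a + 3·b, 4·a^2 + 3·a]].
At the point, J = [[-17.540302, 3.0000], [-39.0000, 7.0000]] (det J = -5.782116).
Solving J·Δ = −F gives Δ = (0.3649, 5.7471).
Then the next iterate is (a, b)₁ = (1.3649, 2.7471).

(1.3649, 2.7471)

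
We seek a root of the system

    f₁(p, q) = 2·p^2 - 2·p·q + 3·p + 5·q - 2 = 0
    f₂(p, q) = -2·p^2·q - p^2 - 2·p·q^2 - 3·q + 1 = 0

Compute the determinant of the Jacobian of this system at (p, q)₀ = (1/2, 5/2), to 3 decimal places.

J = [[4·p - 2·q + 3, -2·p + 5], [-4·p·q - 2·p - 2·q^2, -2·p^2 - 4·p·q - 3]].
At the point, J = [[0.000, 4.000], [-18.500, -8.500]].
det J = 74.000.

74.000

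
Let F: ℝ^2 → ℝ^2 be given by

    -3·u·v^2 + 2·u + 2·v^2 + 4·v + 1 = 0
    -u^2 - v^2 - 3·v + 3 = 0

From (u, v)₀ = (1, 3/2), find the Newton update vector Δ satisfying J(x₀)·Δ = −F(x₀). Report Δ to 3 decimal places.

At (1, 3/2): F = (6.750, -4.750).
Jacobian J = [[-3·v^2 + 2, -6·u·v + 4·v + 4], [-2·u, -2·v - 3]].
At the point, J = [[-4.750, 1.000], [-2.000, -6.000]] (det J = 30.500).
Solving J·Δ = −F gives Δ = (1.172, -1.182).

(1.172, -1.182)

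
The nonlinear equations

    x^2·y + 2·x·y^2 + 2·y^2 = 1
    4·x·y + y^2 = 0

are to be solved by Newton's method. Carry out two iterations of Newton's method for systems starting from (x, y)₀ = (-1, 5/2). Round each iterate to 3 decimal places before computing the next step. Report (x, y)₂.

At (-1, 5/2): F = (1.500, -3.750).
Jacobian J = [[2·x·y + 2·y^2, x^2 + 4·x·y + 4·y], [4·y, 4·x + 2·y]].
At the point, J = [[7.500, 1.000], [10.000, 1.000]] (det J = -2.500).
Solving J·Δ = −F gives Δ = (2.100, -17.250).
Then the next iterate is (x, y)₁ = (1.100, -14.750).
Round to (1.100, -14.750) and repeat: F = (894.915, 152.66250), J = [[402.675, -122.690], [-59.000, -25.100]].
Δ = (-0.215, 6.588), so (x, y)₂ = (0.885, -8.162).

(0.885, -8.162)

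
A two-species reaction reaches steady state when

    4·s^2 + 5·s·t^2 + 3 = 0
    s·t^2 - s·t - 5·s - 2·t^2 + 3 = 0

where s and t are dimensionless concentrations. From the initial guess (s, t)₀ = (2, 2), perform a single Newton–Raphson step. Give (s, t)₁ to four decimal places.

At (2, 2): F = (59.0000, -11.0000).
Jacobian J = [[8·s + 5·t^2, 10·s·t], [t^2 - t - 5, 2·s·t - s - 4·t]].
At the point, J = [[36.0000, 40.0000], [-3.0000, -2.0000]] (det J = 48.0000).
Solving J·Δ = −F gives Δ = (-6.7083, 4.5625).
Then the next iterate is (s, t)₁ = (-4.7083, 6.5625).

(-4.7083, 6.5625)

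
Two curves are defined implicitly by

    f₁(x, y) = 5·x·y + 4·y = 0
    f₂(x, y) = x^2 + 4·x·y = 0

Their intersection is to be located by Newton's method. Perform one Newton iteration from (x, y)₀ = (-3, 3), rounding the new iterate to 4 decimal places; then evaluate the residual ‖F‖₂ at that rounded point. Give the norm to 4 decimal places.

9.6438

At (-3, 3): F = (-33.0000, -27.0000).
Jacobian J = [[5·y, 5·x + 4], [2·x + 4·y, 4·x]].
At the point, J = [[15.0000, -11.0000], [6.0000, -12.0000]] (det J = -114.0000).
Solving J·Δ = −F gives Δ = (0.8684, -1.8158).
Then the next iterate is (x, y)₁ = (-2.1316, 1.1842).
Re-evaluating at (-2.1316, 1.1842): F = (-7.884404, -5.553244), so ‖F‖₂ = 9.6438.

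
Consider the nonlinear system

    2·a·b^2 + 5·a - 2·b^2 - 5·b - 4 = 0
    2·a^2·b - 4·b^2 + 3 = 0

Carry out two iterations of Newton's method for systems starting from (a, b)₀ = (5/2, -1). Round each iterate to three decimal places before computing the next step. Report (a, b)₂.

(-2.132, -1.830)

At (5/2, -1): F = (16.500, -13.500).
Jacobian J = [[2·b^2 + 5, 4·a·b - 4·b - 5], [4·a·b, 2·a^2 - 8·b]].
At the point, J = [[7.000, -11.000], [-10.000, 20.500]] (det J = 33.500).
Solving J·Δ = −F gives Δ = (-5.664, -2.104).
Then the next iterate is (a, b)₁ = (-3.164, -3.104).
Round to (-3.164, -3.104) and repeat: F = (-84.53875, -97.68691), J = [[24.26963, 46.70022], [39.28422, 44.85379]].
Δ = (1.032, 1.274), so (a, b)₂ = (-2.132, -1.830).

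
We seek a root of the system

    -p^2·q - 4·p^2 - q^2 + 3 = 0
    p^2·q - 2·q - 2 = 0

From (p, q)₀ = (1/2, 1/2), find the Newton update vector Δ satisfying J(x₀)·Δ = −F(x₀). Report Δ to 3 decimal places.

At (1/2, 1/2): F = (1.625, -2.875).
Jacobian J = [[-2·p·q - 8·p, -p^2 - 2·q], [2·p·q, p^2 - 2]].
At the point, J = [[-4.500, -1.250], [0.500, -1.750]] (det J = 8.500).
Solving J·Δ = −F gives Δ = (0.757, -1.426).

(0.757, -1.426)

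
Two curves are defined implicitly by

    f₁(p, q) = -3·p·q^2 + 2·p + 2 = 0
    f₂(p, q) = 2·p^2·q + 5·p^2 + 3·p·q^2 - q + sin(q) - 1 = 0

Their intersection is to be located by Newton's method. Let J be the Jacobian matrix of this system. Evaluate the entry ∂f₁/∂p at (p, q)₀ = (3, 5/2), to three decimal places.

-16.750

∂f₁/∂p = -3·q^2 + 2.
At (3, 5/2) this is -16.750.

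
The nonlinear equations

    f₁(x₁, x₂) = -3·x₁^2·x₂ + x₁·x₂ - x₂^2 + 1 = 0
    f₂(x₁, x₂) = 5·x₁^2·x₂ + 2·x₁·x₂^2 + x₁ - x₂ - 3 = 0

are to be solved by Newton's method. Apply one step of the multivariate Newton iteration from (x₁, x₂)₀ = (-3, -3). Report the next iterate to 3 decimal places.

At (-3, -3): F = (82.000, -192.000).
Jacobian J = [[-6·x₁·x₂ + x₂, -3·x₁^2 + x₁ - 2·x₂], [10·x₁·x₂ + 2·x₂^2 + 1, 5·x₁^2 + 4·x₁·x₂ - 1]].
At the point, J = [[-57.000, -24.000], [109.000, 80.000]] (det J = -1944.000).
Solving J·Δ = −F gives Δ = (1.004, 1.032).
Then the next iterate is (x₁, x₂)₁ = (-1.996, -1.968).

(-1.996, -1.968)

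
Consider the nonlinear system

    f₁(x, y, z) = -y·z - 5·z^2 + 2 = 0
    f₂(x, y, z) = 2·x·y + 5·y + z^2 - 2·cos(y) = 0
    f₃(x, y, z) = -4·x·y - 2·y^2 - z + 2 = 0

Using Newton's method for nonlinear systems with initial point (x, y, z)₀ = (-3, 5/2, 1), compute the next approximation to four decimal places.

(-2.7848, -5.5713, 1.2057)

At (-3, 5/2, 1): F = (-5.5000, 0.102287, 18.5000).
Jacobian J = [[0, -z, -y - 10·z], [2·y, 2·x + 2·sin(y) + 5, 2·z], [-4·y, -4·x - 4·y, -1]].
At the point, J = [[0.0000, -1.0000, -12.5000], [5.0000, 0.196944, 2.0000], [-10.0000, 2.0000, -1.0000]] (det J = -134.618036).
Solving J·Δ = −F gives Δ = (0.2152, -8.0713, 0.2057).
Then the next iterate is (x, y, z)₁ = (-2.7848, -5.5713, 1.2057).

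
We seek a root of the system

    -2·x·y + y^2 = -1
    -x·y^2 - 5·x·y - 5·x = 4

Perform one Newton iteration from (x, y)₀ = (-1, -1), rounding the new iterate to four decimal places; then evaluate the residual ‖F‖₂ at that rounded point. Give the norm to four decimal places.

1.4142

At (-1, -1): F = (0.0000, -3.0000).
Jacobian J = [[-2·y, -2·x + 2·y], [-y^2 - 5·y - 5, -2·x·y - 5·x]].
At the point, J = [[2.0000, 0.0000], [-1.0000, 3.0000]] (det J = 6.0000).
Solving J·Δ = −F gives Δ = (0.0000, 1.0000).
Then the next iterate is (x, y)₁ = (-1.0000, 0.0000).
Re-evaluating at (-1.0000, 0.0000): F = (1.0000, 1.0000), so ‖F‖₂ = 1.4142.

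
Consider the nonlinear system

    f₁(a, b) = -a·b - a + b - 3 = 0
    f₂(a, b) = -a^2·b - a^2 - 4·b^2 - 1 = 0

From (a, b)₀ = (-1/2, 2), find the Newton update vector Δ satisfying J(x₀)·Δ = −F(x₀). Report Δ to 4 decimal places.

At (-1/2, 2): F = (0.5000, -17.7500).
Jacobian J = [[-b - 1, -a + 1], [-2·a·b - 2·a, -a^2 - 8·b]].
At the point, J = [[-3.0000, 1.5000], [3.0000, -16.2500]] (det J = 44.2500).
Solving J·Δ = −F gives Δ = (-0.4181, -1.1695).

(-0.4181, -1.1695)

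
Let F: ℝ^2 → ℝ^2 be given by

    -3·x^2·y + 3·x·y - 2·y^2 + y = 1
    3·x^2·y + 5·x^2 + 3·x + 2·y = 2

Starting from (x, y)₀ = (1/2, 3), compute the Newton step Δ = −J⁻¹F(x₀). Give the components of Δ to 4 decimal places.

At (1/2, 3): F = (-13.7500, 9.0000).
Jacobian J = [[-6·x·y + 3·y, -3·x^2 + 3·x - 4·y + 1], [6·x·y + 10·x + 3, 3·x^2 + 2]].
At the point, J = [[0.0000, -10.2500], [17.0000, 2.7500]] (det J = 174.2500).
Solving J·Δ = −F gives Δ = (-0.3124, -1.3415).

(-0.3124, -1.3415)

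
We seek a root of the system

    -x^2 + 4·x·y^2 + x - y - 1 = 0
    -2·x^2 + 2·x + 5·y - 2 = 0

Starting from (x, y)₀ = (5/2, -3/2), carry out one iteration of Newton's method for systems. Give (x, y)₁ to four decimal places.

(0.5684, -1.1906)

At (5/2, -3/2): F = (19.2500, -17.0000).
Jacobian J = [[-2·x + 4·y^2 + 1, 8·x·y - 1], [-4·x + 2, 5]].
At the point, J = [[5.0000, -31.0000], [-8.0000, 5.0000]] (det J = -223.0000).
Solving J·Δ = −F gives Δ = (-1.9316, 0.3094).
Then the next iterate is (x, y)₁ = (0.5684, -1.1906).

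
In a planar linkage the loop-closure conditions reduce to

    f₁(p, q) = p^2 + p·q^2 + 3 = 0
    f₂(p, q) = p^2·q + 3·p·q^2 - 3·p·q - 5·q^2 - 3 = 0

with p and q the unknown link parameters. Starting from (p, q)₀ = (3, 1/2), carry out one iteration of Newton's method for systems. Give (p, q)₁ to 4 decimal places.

At (3, 1/2): F = (12.7500, -2.0000).
Jacobian J = [[2·p + q^2, 2·p·q], [2·p·q + 3·q^2 - 3·q, p^2 + 6·p·q - 3·p - 10·q]].
At the point, J = [[6.2500, 3.0000], [2.2500, 4.0000]] (det J = 18.2500).
Solving J·Δ = −F gives Δ = (-3.1233, 2.2568).
Then the next iterate is (p, q)₁ = (-0.1233, 2.7568).

(-0.1233, 2.7568)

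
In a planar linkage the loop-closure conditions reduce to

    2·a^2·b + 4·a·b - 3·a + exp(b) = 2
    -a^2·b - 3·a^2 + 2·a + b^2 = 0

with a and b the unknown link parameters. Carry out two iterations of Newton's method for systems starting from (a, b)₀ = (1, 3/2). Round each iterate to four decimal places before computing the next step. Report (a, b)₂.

At (1, 3/2): F = (8.481689, -0.2500).
Jacobian J = [[4·a·b + 4·b - 3, 2·a^2 + 4·a + exp(b)], [-2·a·b - 6·a + 2, -a^2 + 2·b]].
At the point, J = [[9.0000, 10.481689], [-7.0000, 2.0000]] (det J = 91.371823).
Solving J·Δ = −F gives Δ = (-0.2143, -0.6252).
Then the next iterate is (a, b)₁ = (0.7857, 0.8748).
Round to (0.7857, 0.8748) and repeat: F = (1.870688, -0.055334), J = [[3.248521, 6.775845], [-4.088861, 1.132276]].
Δ = (-0.0794, -0.2380), so (a, b)₂ = (0.7063, 0.6368).

(0.7063, 0.6368)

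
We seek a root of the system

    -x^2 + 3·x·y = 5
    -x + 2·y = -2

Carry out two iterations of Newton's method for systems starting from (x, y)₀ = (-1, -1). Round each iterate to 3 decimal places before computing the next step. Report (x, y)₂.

At (-1, -1): F = (-3.000, 1.000).
Jacobian J = [[-2·x + 3·y, 3·x], [-1, 2]].
At the point, J = [[-1.000, -3.000], [-1.000, 2.000]] (det J = -5.000).
Solving J·Δ = −F gives Δ = (-0.600, -0.800).
Then the next iterate is (x, y)₁ = (-1.600, -1.800).
Round to (-1.600, -1.800) and repeat: F = (1.080, 0.000), J = [[-2.200, -4.800], [-1.000, 2.000]].
Δ = (0.235, 0.117), so (x, y)₂ = (-1.365, -1.683).

(-1.365, -1.683)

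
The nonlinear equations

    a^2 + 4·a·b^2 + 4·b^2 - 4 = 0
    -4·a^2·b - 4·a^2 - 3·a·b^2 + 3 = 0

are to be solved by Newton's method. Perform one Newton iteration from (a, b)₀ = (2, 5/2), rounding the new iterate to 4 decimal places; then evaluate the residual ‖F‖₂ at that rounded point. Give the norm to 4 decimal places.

33.4019

At (2, 5/2): F = (75.0000, -90.5000).
Jacobian J = [[2·a + 4·b^2, 8·a·b + 8·b], [-8·a·b - 8·a - 3·b^2, -4·a^2 - 6·a·b]].
At the point, J = [[29.0000, 60.0000], [-74.7500, -46.0000]] (det J = 3151.0000).
Solving J·Δ = −F gives Δ = (-0.6284, -0.9463).
Then the next iterate is (a, b)₁ = (1.3716, 1.5537).
Re-evaluating at (1.3716, 1.5537): F = (20.781301, -26.150026), so ‖F‖₂ = 33.4019.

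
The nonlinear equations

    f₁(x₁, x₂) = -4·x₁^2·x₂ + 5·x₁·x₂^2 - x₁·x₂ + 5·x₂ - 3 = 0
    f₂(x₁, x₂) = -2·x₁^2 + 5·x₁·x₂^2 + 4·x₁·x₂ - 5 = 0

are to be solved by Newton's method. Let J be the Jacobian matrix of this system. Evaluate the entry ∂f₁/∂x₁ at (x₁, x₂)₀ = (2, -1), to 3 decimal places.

∂f₁/∂x₁ = -8·x₁·x₂ + 5·x₂^2 - x₂.
At (2, -1) this is 22.000.

22.000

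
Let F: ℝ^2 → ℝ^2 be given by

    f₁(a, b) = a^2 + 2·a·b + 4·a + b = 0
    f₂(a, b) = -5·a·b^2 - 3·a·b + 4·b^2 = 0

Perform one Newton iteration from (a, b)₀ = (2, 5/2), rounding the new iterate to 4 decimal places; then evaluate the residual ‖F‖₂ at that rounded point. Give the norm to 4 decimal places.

66.5658

At (2, 5/2): F = (24.5000, -52.5000).
Jacobian J = [[2·a + 2·b + 4, 2·a + 1], [-5·b^2 - 3·b, -10·a·b - 3·a + 8·b]].
At the point, J = [[13.0000, 5.0000], [-38.7500, -36.0000]] (det J = -274.2500).
Solving J·Δ = −F gives Δ = (-2.2589, 0.9731).
Then the next iterate is (a, b)₁ = (-0.2589, 3.4731).
Re-evaluating at (-0.2589, 3.4731): F = (0.706158, 66.562059), so ‖F‖₂ = 66.5658.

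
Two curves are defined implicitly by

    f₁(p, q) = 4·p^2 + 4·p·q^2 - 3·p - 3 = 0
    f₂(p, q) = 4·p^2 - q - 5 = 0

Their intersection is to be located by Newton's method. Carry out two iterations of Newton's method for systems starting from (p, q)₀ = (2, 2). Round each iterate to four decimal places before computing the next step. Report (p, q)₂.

(1.2178, 0.8062)

At (2, 2): F = (39.0000, 9.0000).
Jacobian J = [[8·p + 4·q^2 - 3, 8·p·q], [8·p, -1]].
At the point, J = [[29.0000, 32.0000], [16.0000, -1.0000]] (det J = -541.0000).
Solving J·Δ = −F gives Δ = (-0.6044, -0.6710).
Then the next iterate is (p, q)₁ = (1.3956, 1.3290).
Round to (1.3956, 1.3290) and repeat: F = (10.463861, 1.461797), J = [[15.229764, 14.838019], [11.1648, -1.0000]].
Δ = (-0.1778, -0.5228), so (p, q)₂ = (1.2178, 0.8062).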